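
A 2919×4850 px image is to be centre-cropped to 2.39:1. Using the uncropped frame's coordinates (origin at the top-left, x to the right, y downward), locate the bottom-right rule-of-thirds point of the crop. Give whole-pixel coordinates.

2919/4850 < 2.39/1, so the 2.39:1 crop keeps the full width 2919 and trims height to 2919 × 1/2.39 = 1221.34 px.
Top offset = (4850 − 1221.34)/2 = 1814.33 px; left offset = 0.
Bottom-right is two-thirds across and two-thirds down within the crop:
x = 0.00 + 2 × 2919.00/3 ≈ 1946; y = 1814.33 + 2 × 1221.34/3 ≈ 2629.

(1946, 2629)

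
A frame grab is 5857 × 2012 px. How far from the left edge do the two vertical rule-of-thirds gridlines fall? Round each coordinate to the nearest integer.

1952 px and 3905 px

5857 / 3 = 1952.33, so the vertical lines sit at one and two thirds of 5857.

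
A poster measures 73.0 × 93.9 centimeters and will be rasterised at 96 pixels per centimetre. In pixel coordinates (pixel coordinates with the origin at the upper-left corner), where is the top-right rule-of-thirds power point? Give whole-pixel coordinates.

x = 4672 px, y = 3005 px

In pixels the canvas is 73.0 × 96 = 7008 wide and 93.9 × 96 = 9014.4 tall.
The top-right point is two-thirds across and one-third down:
x = 2 × 7008/3 ≈ 4672; y = 1 × 9014.4/3 ≈ 3005.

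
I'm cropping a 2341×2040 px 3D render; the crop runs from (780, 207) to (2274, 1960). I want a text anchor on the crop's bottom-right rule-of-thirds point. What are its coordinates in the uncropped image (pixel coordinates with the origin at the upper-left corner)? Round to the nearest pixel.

Crop width = 2274 − 780 = 1494 px; one third is 498.00 px.
Crop height = 1960 − 207 = 1753 px; one third is 584.33 px.
The bottom-right point is two-thirds across and two-thirds down within the crop:
x = 780 + 2 × 498.00 ≈ 1776; y = 207 + 2 × 584.33 ≈ 1376.

(1776, 1376)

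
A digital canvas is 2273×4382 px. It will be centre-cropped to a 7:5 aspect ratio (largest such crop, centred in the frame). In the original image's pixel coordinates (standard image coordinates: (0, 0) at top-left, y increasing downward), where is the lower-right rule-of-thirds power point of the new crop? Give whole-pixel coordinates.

2273/4382 < 7/5, so the 7:5 crop keeps the full width 2273 and trims height to 2273 × 5/7 = 1623.57 px.
Top offset = (4382 − 1623.57)/2 = 1379.21 px; left offset = 0.
Lower-right is two-thirds across and two-thirds down within the crop:
x = 0.00 + 2 × 2273.00/3 ≈ 1515; y = 1379.21 + 2 × 1623.57/3 ≈ 2462.

(1515, 2462)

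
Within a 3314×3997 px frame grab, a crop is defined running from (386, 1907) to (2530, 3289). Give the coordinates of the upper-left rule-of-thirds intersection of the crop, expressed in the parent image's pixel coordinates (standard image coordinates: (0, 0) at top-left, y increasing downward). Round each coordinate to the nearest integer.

Crop width = 2530 − 386 = 2144 px; one third is 714.67 px.
Crop height = 3289 − 1907 = 1382 px; one third is 460.67 px.
The upper-left point is one-third across and one-third down within the crop:
x = 386 + 1 × 714.67 ≈ 1101; y = 1907 + 1 × 460.67 ≈ 2368.

x = 1101 px, y = 2368 px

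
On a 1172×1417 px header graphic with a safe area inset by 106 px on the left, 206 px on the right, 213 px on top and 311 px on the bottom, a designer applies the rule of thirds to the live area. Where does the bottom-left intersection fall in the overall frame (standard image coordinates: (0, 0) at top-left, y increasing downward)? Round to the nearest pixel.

Content width = 1172 − 106 − 206 = 860 px; content height = 1417 − 213 − 311 = 893 px.
Bottom-left is one-third across and two-thirds down within the live area.
x = 106 + 1 × 860/3 = 106 + 286.67 ≈ 393
y = 213 + 2 × 893/3 = 213 + 595.33 ≈ 808

x = 393 px, y = 808 px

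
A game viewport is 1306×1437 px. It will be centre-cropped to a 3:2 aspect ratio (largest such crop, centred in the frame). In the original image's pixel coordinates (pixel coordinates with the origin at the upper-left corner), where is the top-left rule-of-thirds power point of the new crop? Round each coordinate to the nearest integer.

x = 435 px, y = 573 px

1306/1437 < 3/2, so the 3:2 crop keeps the full width 1306 and trims height to 1306 × 2/3 = 870.67 px.
Top offset = (1437 − 870.67)/2 = 283.17 px; left offset = 0.
Top-left is one-third across and one-third down within the crop:
x = 0.00 + 1 × 1306.00/3 ≈ 435; y = 283.17 + 1 × 870.67/3 ≈ 573.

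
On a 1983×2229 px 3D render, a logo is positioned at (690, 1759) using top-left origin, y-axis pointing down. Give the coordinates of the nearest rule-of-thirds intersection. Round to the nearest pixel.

(661, 1486)

Third lines: x ∈ {661, 1322}, y ∈ {743, 1486}.
690 is closer to x = 661; 1759 is closer to y = 1486.
So the nearest intersection is the lower-left power point.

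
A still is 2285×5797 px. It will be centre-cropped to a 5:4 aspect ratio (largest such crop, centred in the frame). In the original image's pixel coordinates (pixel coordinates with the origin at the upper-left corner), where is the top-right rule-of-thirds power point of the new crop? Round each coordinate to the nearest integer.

2285/5797 < 5/4, so the 5:4 crop keeps the full width 2285 and trims height to 2285 × 4/5 = 1828.00 px.
Top offset = (5797 − 1828.00)/2 = 1984.50 px; left offset = 0.
Top-right is two-thirds across and one-third down within the crop:
x = 0.00 + 2 × 2285.00/3 ≈ 1523; y = 1984.50 + 1 × 1828.00/3 ≈ 2594.

(1523, 2594)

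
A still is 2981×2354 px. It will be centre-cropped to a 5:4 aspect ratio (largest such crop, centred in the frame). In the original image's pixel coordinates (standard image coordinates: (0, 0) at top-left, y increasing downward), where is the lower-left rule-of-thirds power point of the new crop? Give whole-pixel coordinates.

x = 1000 px, y = 1569 px

2981/2354 > 5/4, so the 5:4 crop keeps the full height 2354 and trims width to 2354 × 5/4 = 2942.50 px.
Left offset = (2981 − 2942.50)/2 = 19.25 px; top offset = 0.
Lower-left is one-third across and two-thirds down within the crop:
x = 19.25 + 1 × 2942.50/3 ≈ 1000; y = 0.00 + 2 × 2354.00/3 ≈ 1569.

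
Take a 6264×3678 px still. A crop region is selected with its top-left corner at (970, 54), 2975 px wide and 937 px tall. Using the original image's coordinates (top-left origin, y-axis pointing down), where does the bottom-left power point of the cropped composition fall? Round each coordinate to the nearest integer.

One third of the crop width 2975 is 991.67 px.
One third of the crop height 937 is 312.33 px.
The bottom-left point is one-third across and two-thirds down within the crop:
x = 970 + 1 × 991.67 ≈ 1962; y = 54 + 2 × 312.33 ≈ 679.

(1962, 679)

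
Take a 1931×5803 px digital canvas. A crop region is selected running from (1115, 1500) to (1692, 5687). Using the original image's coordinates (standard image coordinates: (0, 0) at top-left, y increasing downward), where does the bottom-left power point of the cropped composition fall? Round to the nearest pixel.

Crop width = 1692 − 1115 = 577 px; one third is 192.33 px.
Crop height = 5687 − 1500 = 4187 px; one third is 1395.67 px.
The bottom-left point is one-third across and two-thirds down within the crop:
x = 1115 + 1 × 192.33 ≈ 1307; y = 1500 + 2 × 1395.67 ≈ 4291.

x = 1307 px, y = 4291 px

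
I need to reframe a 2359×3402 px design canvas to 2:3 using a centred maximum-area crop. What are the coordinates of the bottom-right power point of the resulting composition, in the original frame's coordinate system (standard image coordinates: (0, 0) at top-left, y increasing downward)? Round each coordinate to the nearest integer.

2359/3402 > 2/3, so the 2:3 crop keeps the full height 3402 and trims width to 3402 × 2/3 = 2268.00 px.
Left offset = (2359 − 2268.00)/2 = 45.50 px; top offset = 0.
Bottom-right is two-thirds across and two-thirds down within the crop:
x = 45.50 + 2 × 2268.00/3 ≈ 1558; y = 0.00 + 2 × 3402.00/3 ≈ 2268.

(1558, 2268)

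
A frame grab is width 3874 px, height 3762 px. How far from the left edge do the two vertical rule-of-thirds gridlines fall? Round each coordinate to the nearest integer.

1291 px and 2583 px

3874 / 3 = 1291.33, so the vertical lines sit at one and two thirds of 3874.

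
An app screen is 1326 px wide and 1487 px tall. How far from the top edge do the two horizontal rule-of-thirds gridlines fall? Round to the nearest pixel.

1487 / 3 = 495.67, so the horizontal lines sit at one and two thirds of 1487.

496 px and 991 px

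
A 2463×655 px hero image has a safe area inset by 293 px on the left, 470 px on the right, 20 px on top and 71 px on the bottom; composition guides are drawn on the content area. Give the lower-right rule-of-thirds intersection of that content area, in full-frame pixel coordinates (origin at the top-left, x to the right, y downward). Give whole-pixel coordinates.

(1426, 396)

Content width = 2463 − 293 − 470 = 1700 px; content height = 655 − 20 − 71 = 564 px.
Lower-right is two-thirds across and two-thirds down within the content area.
x = 293 + 2 × 1700/3 = 293 + 1133.33 ≈ 1426
y = 20 + 2 × 564/3 = 20 + 376.00 ≈ 396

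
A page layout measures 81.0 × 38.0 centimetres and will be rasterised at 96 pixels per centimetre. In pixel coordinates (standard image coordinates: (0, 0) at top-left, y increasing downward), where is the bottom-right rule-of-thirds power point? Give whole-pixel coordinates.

In pixels the canvas is 81.0 × 96 = 7776 wide and 38.0 × 96 = 3648 tall.
The bottom-right point is two-thirds across and two-thirds down:
x = 2 × 7776/3 ≈ 5184; y = 2 × 3648/3 ≈ 2432.

x = 5184 px, y = 2432 px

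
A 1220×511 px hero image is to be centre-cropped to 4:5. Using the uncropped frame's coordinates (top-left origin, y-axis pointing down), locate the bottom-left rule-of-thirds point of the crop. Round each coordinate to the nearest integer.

1220/511 > 4/5, so the 4:5 crop keeps the full height 511 and trims width to 511 × 4/5 = 408.80 px.
Left offset = (1220 − 408.80)/2 = 405.60 px; top offset = 0.
Bottom-left is one-third across and two-thirds down within the crop:
x = 405.60 + 1 × 408.80/3 ≈ 542; y = 0.00 + 2 × 511.00/3 ≈ 341.

x = 542 px, y = 341 px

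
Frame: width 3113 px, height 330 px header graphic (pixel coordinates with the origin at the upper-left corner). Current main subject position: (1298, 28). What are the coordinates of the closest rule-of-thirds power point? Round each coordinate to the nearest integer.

Third lines: x ∈ {1038, 2075}, y ∈ {110, 220}.
1298 is closer to x = 1038; 28 is closer to y = 110.
So the nearest intersection is the upper-left power point.

x = 1038 px, y = 110 px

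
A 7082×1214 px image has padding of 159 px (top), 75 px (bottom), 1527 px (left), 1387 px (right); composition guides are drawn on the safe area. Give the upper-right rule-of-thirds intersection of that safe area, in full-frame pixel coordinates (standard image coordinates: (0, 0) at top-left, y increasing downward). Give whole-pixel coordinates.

(4306, 486)

Content width = 7082 − 1527 − 1387 = 4168 px; content height = 1214 − 159 − 75 = 980 px.
Upper-right is two-thirds across and one-third down within the safe area.
x = 1527 + 2 × 4168/3 = 1527 + 2778.67 ≈ 4306
y = 159 + 1 × 980/3 = 159 + 326.67 ≈ 486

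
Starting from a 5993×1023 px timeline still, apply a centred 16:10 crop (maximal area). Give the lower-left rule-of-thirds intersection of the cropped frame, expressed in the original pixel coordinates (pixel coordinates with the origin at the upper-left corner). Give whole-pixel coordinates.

x = 2724 px, y = 682 px

5993/1023 > 16/10, so the 16:10 crop keeps the full height 1023 and trims width to 1023 × 16/10 = 1636.80 px.
Left offset = (5993 − 1636.80)/2 = 2178.10 px; top offset = 0.
Lower-left is one-third across and two-thirds down within the crop:
x = 2178.10 + 1 × 1636.80/3 ≈ 2724; y = 0.00 + 2 × 1023.00/3 ≈ 682.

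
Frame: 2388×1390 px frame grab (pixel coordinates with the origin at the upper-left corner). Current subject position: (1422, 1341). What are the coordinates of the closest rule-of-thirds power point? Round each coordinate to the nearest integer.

Third lines: x ∈ {796, 1592}, y ∈ {463, 927}.
1422 is closer to x = 1592; 1341 is closer to y = 927.
So the nearest intersection is the lower-right power point.

(1592, 927)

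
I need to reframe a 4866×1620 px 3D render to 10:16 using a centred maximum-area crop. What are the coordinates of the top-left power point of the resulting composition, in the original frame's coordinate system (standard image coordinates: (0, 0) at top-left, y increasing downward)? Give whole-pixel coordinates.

x = 2264 px, y = 540 px

4866/1620 > 10/16, so the 10:16 crop keeps the full height 1620 and trims width to 1620 × 10/16 = 1012.50 px.
Left offset = (4866 − 1012.50)/2 = 1926.75 px; top offset = 0.
Top-left is one-third across and one-third down within the crop:
x = 1926.75 + 1 × 1012.50/3 ≈ 2264; y = 0.00 + 1 × 1620.00/3 ≈ 540.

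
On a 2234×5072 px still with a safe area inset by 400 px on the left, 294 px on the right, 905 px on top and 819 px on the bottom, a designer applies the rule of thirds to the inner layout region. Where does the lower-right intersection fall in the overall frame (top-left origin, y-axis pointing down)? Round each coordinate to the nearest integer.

(1427, 3137)

Content width = 2234 − 400 − 294 = 1540 px; content height = 5072 − 905 − 819 = 3348 px.
Lower-right is two-thirds across and two-thirds down within the inner layout region.
x = 400 + 2 × 1540/3 = 400 + 1026.67 ≈ 1427
y = 905 + 2 × 3348/3 = 905 + 2232.00 ≈ 3137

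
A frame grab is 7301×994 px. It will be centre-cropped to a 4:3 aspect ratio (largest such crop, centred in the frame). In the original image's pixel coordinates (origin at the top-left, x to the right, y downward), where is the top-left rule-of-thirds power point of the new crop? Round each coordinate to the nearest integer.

x = 3430 px, y = 331 px

7301/994 > 4/3, so the 4:3 crop keeps the full height 994 and trims width to 994 × 4/3 = 1325.33 px.
Left offset = (7301 − 1325.33)/2 = 2987.83 px; top offset = 0.
Top-left is one-third across and one-third down within the crop:
x = 2987.83 + 1 × 1325.33/3 ≈ 3430; y = 0.00 + 1 × 994.00/3 ≈ 331.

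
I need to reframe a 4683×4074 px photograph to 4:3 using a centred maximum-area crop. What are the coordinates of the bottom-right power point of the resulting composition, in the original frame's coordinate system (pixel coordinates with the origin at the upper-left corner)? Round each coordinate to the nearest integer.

4683/4074 < 4/3, so the 4:3 crop keeps the full width 4683 and trims height to 4683 × 3/4 = 3512.25 px.
Top offset = (4074 − 3512.25)/2 = 280.88 px; left offset = 0.
Bottom-right is two-thirds across and two-thirds down within the crop:
x = 0.00 + 2 × 4683.00/3 ≈ 3122; y = 280.88 + 2 × 3512.25/3 ≈ 2622.

(3122, 2622)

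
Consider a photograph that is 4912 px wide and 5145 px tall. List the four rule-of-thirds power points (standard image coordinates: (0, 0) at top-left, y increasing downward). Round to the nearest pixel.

(1637, 1715), (3275, 1715), (1637, 3430), (3275, 3430)

One third of 4912 is 1637.33; one third of 5145 is 1715.
Vertical third lines at x = 1637 and x = 3275; horizontal third lines at y = 1715 and y = 3430.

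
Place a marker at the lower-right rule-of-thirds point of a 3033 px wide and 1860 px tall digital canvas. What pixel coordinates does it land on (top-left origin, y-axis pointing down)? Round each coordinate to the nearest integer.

(2022, 1240)

The lower-right point sits two-thirds of the way across and two-thirds of the way down.
x = 2 × 3033/3 ≈ 2022; y = 2 × 1860/3 ≈ 1240.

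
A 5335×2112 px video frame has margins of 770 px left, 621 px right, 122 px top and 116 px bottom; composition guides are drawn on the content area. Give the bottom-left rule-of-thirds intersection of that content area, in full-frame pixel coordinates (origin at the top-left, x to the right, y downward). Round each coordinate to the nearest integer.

Content width = 5335 − 770 − 621 = 3944 px; content height = 2112 − 122 − 116 = 1874 px.
Bottom-left is one-third across and two-thirds down within the content area.
x = 770 + 1 × 3944/3 = 770 + 1314.67 ≈ 2085
y = 122 + 2 × 1874/3 = 122 + 1249.33 ≈ 1371

x = 2085 px, y = 1371 px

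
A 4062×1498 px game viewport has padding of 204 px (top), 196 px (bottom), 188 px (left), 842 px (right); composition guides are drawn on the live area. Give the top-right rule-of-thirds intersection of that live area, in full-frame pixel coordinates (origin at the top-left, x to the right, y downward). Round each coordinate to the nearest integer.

Content width = 4062 − 188 − 842 = 3032 px; content height = 1498 − 204 − 196 = 1098 px.
Top-right is two-thirds across and one-third down within the live area.
x = 188 + 2 × 3032/3 = 188 + 2021.33 ≈ 2209
y = 204 + 1 × 1098/3 = 204 + 366.00 ≈ 570

x = 2209 px, y = 570 px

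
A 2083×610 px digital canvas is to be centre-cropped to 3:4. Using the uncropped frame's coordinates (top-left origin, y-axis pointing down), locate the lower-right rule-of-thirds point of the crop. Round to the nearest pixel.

2083/610 > 3/4, so the 3:4 crop keeps the full height 610 and trims width to 610 × 3/4 = 457.50 px.
Left offset = (2083 − 457.50)/2 = 812.75 px; top offset = 0.
Lower-right is two-thirds across and two-thirds down within the crop:
x = 812.75 + 2 × 457.50/3 ≈ 1118; y = 0.00 + 2 × 610.00/3 ≈ 407.

(1118, 407)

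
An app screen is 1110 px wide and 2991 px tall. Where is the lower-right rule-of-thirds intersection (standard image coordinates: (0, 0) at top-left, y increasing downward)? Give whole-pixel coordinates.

The lower-right point sits two-thirds of the way across and two-thirds of the way down.
x = 2 × 1110/3 ≈ 740; y = 2 × 2991/3 ≈ 1994.

x = 740 px, y = 1994 px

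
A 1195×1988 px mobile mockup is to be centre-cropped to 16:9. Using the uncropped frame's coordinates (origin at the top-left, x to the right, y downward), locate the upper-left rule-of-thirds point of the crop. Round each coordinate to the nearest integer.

1195/1988 < 16/9, so the 16:9 crop keeps the full width 1195 and trims height to 1195 × 9/16 = 672.19 px.
Top offset = (1988 − 672.19)/2 = 657.91 px; left offset = 0.
Upper-left is one-third across and one-third down within the crop:
x = 0.00 + 1 × 1195.00/3 ≈ 398; y = 657.91 + 1 × 672.19/3 ≈ 882.

(398, 882)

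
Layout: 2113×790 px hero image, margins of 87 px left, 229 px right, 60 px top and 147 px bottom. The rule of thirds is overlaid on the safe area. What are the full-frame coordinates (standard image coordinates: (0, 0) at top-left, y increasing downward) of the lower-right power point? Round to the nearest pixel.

x = 1285 px, y = 449 px

Content width = 2113 − 87 − 229 = 1797 px; content height = 790 − 60 − 147 = 583 px.
Lower-right is two-thirds across and two-thirds down within the safe area.
x = 87 + 2 × 1797/3 = 87 + 1198.00 ≈ 1285
y = 60 + 2 × 583/3 = 60 + 388.67 ≈ 449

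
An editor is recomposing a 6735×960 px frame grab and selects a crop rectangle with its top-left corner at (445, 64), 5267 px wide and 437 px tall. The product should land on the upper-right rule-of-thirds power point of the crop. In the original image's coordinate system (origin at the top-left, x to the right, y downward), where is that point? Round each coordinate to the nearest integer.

x = 3956 px, y = 210 px

One third of the crop width 5267 is 1755.67 px.
One third of the crop height 437 is 145.67 px.
The upper-right point is two-thirds across and one-third down within the crop:
x = 445 + 2 × 1755.67 ≈ 3956; y = 64 + 1 × 145.67 ≈ 210.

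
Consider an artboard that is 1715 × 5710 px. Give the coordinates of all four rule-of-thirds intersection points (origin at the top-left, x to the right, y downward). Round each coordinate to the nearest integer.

One third of 1715 is 571.67; one third of 5710 is 1903.33.
Vertical third lines at x = 572 and x = 1143; horizontal third lines at y = 1903 and y = 3807.

(572, 1903), (1143, 1903), (572, 3807), (1143, 3807)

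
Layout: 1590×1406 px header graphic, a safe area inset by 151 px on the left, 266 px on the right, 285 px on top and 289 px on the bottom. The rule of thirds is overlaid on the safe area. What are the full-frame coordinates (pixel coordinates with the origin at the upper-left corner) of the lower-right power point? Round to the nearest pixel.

(933, 840)

Content width = 1590 − 151 − 266 = 1173 px; content height = 1406 − 285 − 289 = 832 px.
Lower-right is two-thirds across and two-thirds down within the safe area.
x = 151 + 2 × 1173/3 = 151 + 782.00 ≈ 933
y = 285 + 2 × 832/3 = 285 + 554.67 ≈ 840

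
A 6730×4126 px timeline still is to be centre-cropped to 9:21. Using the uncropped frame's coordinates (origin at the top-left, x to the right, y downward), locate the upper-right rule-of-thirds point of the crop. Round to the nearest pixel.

x = 3660 px, y = 1375 px

6730/4126 > 9/21, so the 9:21 crop keeps the full height 4126 and trims width to 4126 × 9/21 = 1768.29 px.
Left offset = (6730 − 1768.29)/2 = 2480.86 px; top offset = 0.
Upper-right is two-thirds across and one-third down within the crop:
x = 2480.86 + 2 × 1768.29/3 ≈ 3660; y = 0.00 + 1 × 4126.00/3 ≈ 1375.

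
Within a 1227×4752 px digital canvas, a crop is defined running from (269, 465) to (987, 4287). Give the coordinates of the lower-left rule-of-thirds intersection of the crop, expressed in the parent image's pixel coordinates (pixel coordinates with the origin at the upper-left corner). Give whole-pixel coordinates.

x = 508 px, y = 3013 px

Crop width = 987 − 269 = 718 px; one third is 239.33 px.
Crop height = 4287 − 465 = 3822 px; one third is 1274.00 px.
The lower-left point is one-third across and two-thirds down within the crop:
x = 269 + 1 × 239.33 ≈ 508; y = 465 + 2 × 1274.00 ≈ 3013.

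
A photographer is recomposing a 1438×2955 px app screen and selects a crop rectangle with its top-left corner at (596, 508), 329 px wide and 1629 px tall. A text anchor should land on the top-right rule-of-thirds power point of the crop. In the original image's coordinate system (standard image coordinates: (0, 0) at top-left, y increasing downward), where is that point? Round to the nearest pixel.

One third of the crop width 329 is 109.67 px.
One third of the crop height 1629 is 543.00 px.
The top-right point is two-thirds across and one-third down within the crop:
x = 596 + 2 × 109.67 ≈ 815; y = 508 + 1 × 543.00 ≈ 1051.

x = 815 px, y = 1051 px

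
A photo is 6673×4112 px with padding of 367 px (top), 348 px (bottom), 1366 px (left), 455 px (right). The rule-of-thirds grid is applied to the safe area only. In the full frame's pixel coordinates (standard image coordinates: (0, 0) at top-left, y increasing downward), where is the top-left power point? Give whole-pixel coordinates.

Content width = 6673 − 1366 − 455 = 4852 px; content height = 4112 − 367 − 348 = 3397 px.
Top-left is one-third across and one-third down within the safe area.
x = 1366 + 1 × 4852/3 = 1366 + 1617.33 ≈ 2983
y = 367 + 1 × 3397/3 = 367 + 1132.33 ≈ 1499

x = 2983 px, y = 1499 px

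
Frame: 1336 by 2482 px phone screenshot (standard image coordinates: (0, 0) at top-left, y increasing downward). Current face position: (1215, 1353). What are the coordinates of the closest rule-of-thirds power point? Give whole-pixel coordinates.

x = 891 px, y = 1655 px

Third lines: x ∈ {445, 891}, y ∈ {827, 1655}.
1215 is closer to x = 891; 1353 is closer to y = 1655.
So the nearest intersection is the lower-right power point.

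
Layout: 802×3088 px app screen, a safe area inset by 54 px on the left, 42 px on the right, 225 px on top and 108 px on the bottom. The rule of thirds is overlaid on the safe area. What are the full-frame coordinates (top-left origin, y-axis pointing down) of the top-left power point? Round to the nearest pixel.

Content width = 802 − 54 − 42 = 706 px; content height = 3088 − 225 − 108 = 2755 px.
Top-left is one-third across and one-third down within the safe area.
x = 54 + 1 × 706/3 = 54 + 235.33 ≈ 289
y = 225 + 1 × 2755/3 = 225 + 918.33 ≈ 1143

x = 289 px, y = 1143 px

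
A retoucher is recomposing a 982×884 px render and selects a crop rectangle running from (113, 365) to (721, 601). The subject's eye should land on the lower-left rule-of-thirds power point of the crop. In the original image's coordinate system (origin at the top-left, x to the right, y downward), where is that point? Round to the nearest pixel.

x = 316 px, y = 522 px

Crop width = 721 − 113 = 608 px; one third is 202.67 px.
Crop height = 601 − 365 = 236 px; one third is 78.67 px.
The lower-left point is one-third across and two-thirds down within the crop:
x = 113 + 1 × 202.67 ≈ 316; y = 365 + 2 × 78.67 ≈ 522.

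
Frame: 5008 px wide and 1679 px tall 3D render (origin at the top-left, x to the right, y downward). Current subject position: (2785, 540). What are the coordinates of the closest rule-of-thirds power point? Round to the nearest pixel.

Third lines: x ∈ {1669, 3339}, y ∈ {560, 1119}.
2785 is closer to x = 3339; 540 is closer to y = 560.
So the nearest intersection is the upper-right power point.

x = 3339 px, y = 560 px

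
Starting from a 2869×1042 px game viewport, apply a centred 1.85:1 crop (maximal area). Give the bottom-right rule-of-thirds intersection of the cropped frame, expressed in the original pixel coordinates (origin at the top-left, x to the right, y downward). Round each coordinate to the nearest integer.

2869/1042 > 1.85/1, so the 1.85:1 crop keeps the full height 1042 and trims width to 1042 × 1.85/1 = 1927.70 px.
Left offset = (2869 − 1927.70)/2 = 470.65 px; top offset = 0.
Bottom-right is two-thirds across and two-thirds down within the crop:
x = 470.65 + 2 × 1927.70/3 ≈ 1756; y = 0.00 + 2 × 1042.00/3 ≈ 695.

x = 1756 px, y = 695 px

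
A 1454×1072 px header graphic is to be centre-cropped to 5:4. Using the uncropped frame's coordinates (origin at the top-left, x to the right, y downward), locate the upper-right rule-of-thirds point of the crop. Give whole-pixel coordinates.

(950, 357)

1454/1072 > 5/4, so the 5:4 crop keeps the full height 1072 and trims width to 1072 × 5/4 = 1340.00 px.
Left offset = (1454 − 1340.00)/2 = 57.00 px; top offset = 0.
Upper-right is two-thirds across and one-third down within the crop:
x = 57.00 + 2 × 1340.00/3 ≈ 950; y = 0.00 + 1 × 1072.00/3 ≈ 357.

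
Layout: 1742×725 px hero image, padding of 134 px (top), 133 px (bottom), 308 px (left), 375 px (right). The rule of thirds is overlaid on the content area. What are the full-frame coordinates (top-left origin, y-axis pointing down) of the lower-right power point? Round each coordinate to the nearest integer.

Content width = 1742 − 308 − 375 = 1059 px; content height = 725 − 134 − 133 = 458 px.
Lower-right is two-thirds across and two-thirds down within the content area.
x = 308 + 2 × 1059/3 = 308 + 706.00 ≈ 1014
y = 134 + 2 × 458/3 = 134 + 305.33 ≈ 439

x = 1014 px, y = 439 px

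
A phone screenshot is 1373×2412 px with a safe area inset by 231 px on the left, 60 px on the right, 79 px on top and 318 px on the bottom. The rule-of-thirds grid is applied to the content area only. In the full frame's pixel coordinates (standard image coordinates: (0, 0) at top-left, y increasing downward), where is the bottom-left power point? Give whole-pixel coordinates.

x = 592 px, y = 1422 px

Content width = 1373 − 231 − 60 = 1082 px; content height = 2412 − 79 − 318 = 2015 px.
Bottom-left is one-third across and two-thirds down within the content area.
x = 231 + 1 × 1082/3 = 231 + 360.67 ≈ 592
y = 79 + 2 × 2015/3 = 79 + 1343.33 ≈ 1422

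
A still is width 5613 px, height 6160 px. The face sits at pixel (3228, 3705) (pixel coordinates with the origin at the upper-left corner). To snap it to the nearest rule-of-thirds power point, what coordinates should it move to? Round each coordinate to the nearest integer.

x = 3742 px, y = 4107 px

Third lines: x ∈ {1871, 3742}, y ∈ {2053, 4107}.
3228 is closer to x = 3742; 3705 is closer to y = 4107.
So the nearest intersection is the lower-right power point.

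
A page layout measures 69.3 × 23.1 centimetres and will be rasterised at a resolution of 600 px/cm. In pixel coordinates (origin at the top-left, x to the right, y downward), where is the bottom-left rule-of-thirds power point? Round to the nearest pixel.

x = 13860 px, y = 9240 px

In pixels the canvas is 69.3 × 600 = 41580 wide and 23.1 × 600 = 13860 tall.
The bottom-left point is one-third across and two-thirds down:
x = 1 × 41580/3 ≈ 13860; y = 2 × 13860/3 ≈ 9240.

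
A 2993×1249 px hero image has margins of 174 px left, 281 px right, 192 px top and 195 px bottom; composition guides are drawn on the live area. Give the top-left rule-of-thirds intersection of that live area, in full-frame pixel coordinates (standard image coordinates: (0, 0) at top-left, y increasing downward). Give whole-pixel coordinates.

x = 1020 px, y = 479 px

Content width = 2993 − 174 − 281 = 2538 px; content height = 1249 − 192 − 195 = 862 px.
Top-left is one-third across and one-third down within the live area.
x = 174 + 1 × 2538/3 = 174 + 846.00 ≈ 1020
y = 192 + 1 × 862/3 = 192 + 287.33 ≈ 479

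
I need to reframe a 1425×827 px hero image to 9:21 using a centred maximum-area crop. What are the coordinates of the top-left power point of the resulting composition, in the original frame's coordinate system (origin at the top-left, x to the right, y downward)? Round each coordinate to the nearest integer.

x = 653 px, y = 276 px

1425/827 > 9/21, so the 9:21 crop keeps the full height 827 and trims width to 827 × 9/21 = 354.43 px.
Left offset = (1425 − 354.43)/2 = 535.29 px; top offset = 0.
Top-left is one-third across and one-third down within the crop:
x = 535.29 + 1 × 354.43/3 ≈ 653; y = 0.00 + 1 × 827.00/3 ≈ 276.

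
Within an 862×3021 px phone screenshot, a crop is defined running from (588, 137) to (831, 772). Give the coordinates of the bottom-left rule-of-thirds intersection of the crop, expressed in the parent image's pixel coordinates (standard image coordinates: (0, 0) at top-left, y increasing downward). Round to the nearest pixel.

Crop width = 831 − 588 = 243 px; one third is 81.00 px.
Crop height = 772 − 137 = 635 px; one third is 211.67 px.
The bottom-left point is one-third across and two-thirds down within the crop:
x = 588 + 1 × 81.00 ≈ 669; y = 137 + 2 × 211.67 ≈ 560.

(669, 560)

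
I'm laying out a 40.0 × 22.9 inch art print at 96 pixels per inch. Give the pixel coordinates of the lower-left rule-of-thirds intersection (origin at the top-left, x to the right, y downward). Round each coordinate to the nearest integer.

(1280, 1466)

In pixels the canvas is 40.0 × 96 = 3840 wide and 22.9 × 96 = 2198.4 tall.
The lower-left point is one-third across and two-thirds down:
x = 1 × 3840/3 ≈ 1280; y = 2 × 2198.4/3 ≈ 1466.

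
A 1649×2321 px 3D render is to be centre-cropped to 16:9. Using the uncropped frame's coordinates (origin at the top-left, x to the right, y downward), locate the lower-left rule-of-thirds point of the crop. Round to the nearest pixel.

x = 550 px, y = 1315 px

1649/2321 < 16/9, so the 16:9 crop keeps the full width 1649 and trims height to 1649 × 9/16 = 927.56 px.
Top offset = (2321 − 927.56)/2 = 696.72 px; left offset = 0.
Lower-left is one-third across and two-thirds down within the crop:
x = 0.00 + 1 × 1649.00/3 ≈ 550; y = 696.72 + 2 × 927.56/3 ≈ 1315.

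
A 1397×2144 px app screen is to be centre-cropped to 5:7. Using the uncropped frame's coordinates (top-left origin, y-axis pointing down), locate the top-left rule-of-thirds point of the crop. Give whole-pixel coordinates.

1397/2144 < 5/7, so the 5:7 crop keeps the full width 1397 and trims height to 1397 × 7/5 = 1955.80 px.
Top offset = (2144 − 1955.80)/2 = 94.10 px; left offset = 0.
Top-left is one-third across and one-third down within the crop:
x = 0.00 + 1 × 1397.00/3 ≈ 466; y = 94.10 + 1 × 1955.80/3 ≈ 746.

x = 466 px, y = 746 px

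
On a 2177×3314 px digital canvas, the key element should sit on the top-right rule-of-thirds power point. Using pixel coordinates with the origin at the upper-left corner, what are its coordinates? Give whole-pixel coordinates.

The top-right point sits two-thirds of the way across and one-third of the way down.
x = 2 × 2177/3 ≈ 1451; y = 1 × 3314/3 ≈ 1105.

x = 1451 px, y = 1105 px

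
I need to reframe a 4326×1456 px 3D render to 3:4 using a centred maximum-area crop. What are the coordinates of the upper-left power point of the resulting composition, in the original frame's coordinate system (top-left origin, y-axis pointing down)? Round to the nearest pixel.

x = 1981 px, y = 485 px

4326/1456 > 3/4, so the 3:4 crop keeps the full height 1456 and trims width to 1456 × 3/4 = 1092.00 px.
Left offset = (4326 − 1092.00)/2 = 1617.00 px; top offset = 0.
Upper-left is one-third across and one-third down within the crop:
x = 1617.00 + 1 × 1092.00/3 ≈ 1981; y = 0.00 + 1 × 1456.00/3 ≈ 485.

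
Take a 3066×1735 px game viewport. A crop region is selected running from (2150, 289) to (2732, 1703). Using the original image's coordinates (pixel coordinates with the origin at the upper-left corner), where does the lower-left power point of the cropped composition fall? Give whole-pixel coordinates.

Crop width = 2732 − 2150 = 582 px; one third is 194.00 px.
Crop height = 1703 − 289 = 1414 px; one third is 471.33 px.
The lower-left point is one-third across and two-thirds down within the crop:
x = 2150 + 1 × 194.00 ≈ 2344; y = 289 + 2 × 471.33 ≈ 1232.

(2344, 1232)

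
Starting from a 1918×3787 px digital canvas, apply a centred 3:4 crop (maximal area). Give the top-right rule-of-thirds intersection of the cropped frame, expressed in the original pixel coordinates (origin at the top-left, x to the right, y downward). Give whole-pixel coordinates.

x = 1279 px, y = 1467 px

1918/3787 < 3/4, so the 3:4 crop keeps the full width 1918 and trims height to 1918 × 4/3 = 2557.33 px.
Top offset = (3787 − 2557.33)/2 = 614.83 px; left offset = 0.
Top-right is two-thirds across and one-third down within the crop:
x = 0.00 + 2 × 1918.00/3 ≈ 1279; y = 614.83 + 1 × 2557.33/3 ≈ 1467.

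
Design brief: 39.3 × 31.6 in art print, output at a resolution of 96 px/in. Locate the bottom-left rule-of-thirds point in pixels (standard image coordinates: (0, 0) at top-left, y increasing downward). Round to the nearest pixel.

x = 1258 px, y = 2022 px

In pixels the canvas is 39.3 × 96 = 3772.8 wide and 31.6 × 96 = 3033.6 tall.
The bottom-left point is one-third across and two-thirds down:
x = 1 × 3772.8/3 ≈ 1258; y = 2 × 3033.6/3 ≈ 2022.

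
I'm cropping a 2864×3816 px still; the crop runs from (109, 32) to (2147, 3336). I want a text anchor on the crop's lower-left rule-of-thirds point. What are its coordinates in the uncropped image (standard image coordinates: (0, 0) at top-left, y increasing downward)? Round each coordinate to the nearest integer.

(788, 2235)

Crop width = 2147 − 109 = 2038 px; one third is 679.33 px.
Crop height = 3336 − 32 = 3304 px; one third is 1101.33 px.
The lower-left point is one-third across and two-thirds down within the crop:
x = 109 + 1 × 679.33 ≈ 788; y = 32 + 2 × 1101.33 ≈ 2235.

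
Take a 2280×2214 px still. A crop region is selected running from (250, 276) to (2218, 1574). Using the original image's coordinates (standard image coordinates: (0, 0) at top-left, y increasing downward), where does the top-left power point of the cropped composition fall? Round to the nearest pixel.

Crop width = 2218 − 250 = 1968 px; one third is 656.00 px.
Crop height = 1574 − 276 = 1298 px; one third is 432.67 px.
The top-left point is one-third across and one-third down within the crop:
x = 250 + 1 × 656.00 ≈ 906; y = 276 + 1 × 432.67 ≈ 709.

x = 906 px, y = 709 px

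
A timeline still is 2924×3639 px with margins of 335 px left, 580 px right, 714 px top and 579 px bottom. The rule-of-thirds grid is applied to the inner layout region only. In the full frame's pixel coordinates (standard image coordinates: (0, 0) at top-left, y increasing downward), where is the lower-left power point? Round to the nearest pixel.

Content width = 2924 − 335 − 580 = 2009 px; content height = 3639 − 714 − 579 = 2346 px.
Lower-left is one-third across and two-thirds down within the inner layout region.
x = 335 + 1 × 2009/3 = 335 + 669.67 ≈ 1005
y = 714 + 2 × 2346/3 = 714 + 1564.00 ≈ 2278

x = 1005 px, y = 2278 px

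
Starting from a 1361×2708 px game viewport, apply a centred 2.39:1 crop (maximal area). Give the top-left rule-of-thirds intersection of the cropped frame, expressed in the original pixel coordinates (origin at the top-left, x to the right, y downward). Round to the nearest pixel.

(454, 1259)

1361/2708 < 2.39/1, so the 2.39:1 crop keeps the full width 1361 and trims height to 1361 × 1/2.39 = 569.46 px.
Top offset = (2708 − 569.46)/2 = 1069.27 px; left offset = 0.
Top-left is one-third across and one-third down within the crop:
x = 0.00 + 1 × 1361.00/3 ≈ 454; y = 1069.27 + 1 × 569.46/3 ≈ 1259.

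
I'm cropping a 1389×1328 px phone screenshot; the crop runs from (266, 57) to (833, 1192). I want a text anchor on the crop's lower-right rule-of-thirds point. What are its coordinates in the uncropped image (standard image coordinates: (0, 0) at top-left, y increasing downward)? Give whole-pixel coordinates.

x = 644 px, y = 814 px

Crop width = 833 − 266 = 567 px; one third is 189.00 px.
Crop height = 1192 − 57 = 1135 px; one third is 378.33 px.
The lower-right point is two-thirds across and two-thirds down within the crop:
x = 266 + 2 × 189.00 ≈ 644; y = 57 + 2 × 378.33 ≈ 814.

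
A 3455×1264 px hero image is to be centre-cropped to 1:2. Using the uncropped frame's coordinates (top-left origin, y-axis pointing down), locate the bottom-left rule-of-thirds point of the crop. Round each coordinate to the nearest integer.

3455/1264 > 1/2, so the 1:2 crop keeps the full height 1264 and trims width to 1264 × 1/2 = 632.00 px.
Left offset = (3455 − 632.00)/2 = 1411.50 px; top offset = 0.
Bottom-left is one-third across and two-thirds down within the crop:
x = 1411.50 + 1 × 632.00/3 ≈ 1622; y = 0.00 + 2 × 1264.00/3 ≈ 843.

x = 1622 px, y = 843 px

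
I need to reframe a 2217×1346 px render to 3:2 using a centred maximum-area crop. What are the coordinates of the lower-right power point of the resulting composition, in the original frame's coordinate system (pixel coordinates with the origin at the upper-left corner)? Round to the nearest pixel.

x = 1445 px, y = 897 px

2217/1346 > 3/2, so the 3:2 crop keeps the full height 1346 and trims width to 1346 × 3/2 = 2019.00 px.
Left offset = (2217 − 2019.00)/2 = 99.00 px; top offset = 0.
Lower-right is two-thirds across and two-thirds down within the crop:
x = 99.00 + 2 × 2019.00/3 ≈ 1445; y = 0.00 + 2 × 1346.00/3 ≈ 897.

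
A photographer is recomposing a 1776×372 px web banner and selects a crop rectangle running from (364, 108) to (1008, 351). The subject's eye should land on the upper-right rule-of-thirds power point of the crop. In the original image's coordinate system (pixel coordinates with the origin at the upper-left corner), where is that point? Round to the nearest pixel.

(793, 189)

Crop width = 1008 − 364 = 644 px; one third is 214.67 px.
Crop height = 351 − 108 = 243 px; one third is 81.00 px.
The upper-right point is two-thirds across and one-third down within the crop:
x = 364 + 2 × 214.67 ≈ 793; y = 108 + 1 × 81.00 ≈ 189.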